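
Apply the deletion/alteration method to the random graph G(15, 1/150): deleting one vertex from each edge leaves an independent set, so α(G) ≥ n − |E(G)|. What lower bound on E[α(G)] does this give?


E[|E(G)|] = C(15, 2)·p = 105 · (1/150) = 7/10.
E[α(G)] ≥ n − E[|E(G)|] = 15 − 7/10 = 143/10.
Numerically: ≈ 14.300000.
(This is only a lower bound; the true E[α(G)] may be larger.)

E[α(G)] ≥ 143/10 ≈ 14.300000.


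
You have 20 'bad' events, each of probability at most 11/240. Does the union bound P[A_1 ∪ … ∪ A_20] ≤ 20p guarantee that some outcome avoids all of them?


Union bound: P[∪_{i=1}^{20} A_i] ≤ Σ_i P[A_i] ≤ 20·p = 20·(11/240) = 11/12.
Numerically: 11/12 ≈ 0.9167.
Is 11/12 < 1? YES.
Since P[∪ A_i] ≤ 11/12 < 1, the complement has P[∩ A_i^c] ≥ 1 − 11/12 = 1/12 > 0, so some outcome avoids every A_i.

20·p = 11/12 ≈ 0.9167; existence CERTIFIED by the union bound.


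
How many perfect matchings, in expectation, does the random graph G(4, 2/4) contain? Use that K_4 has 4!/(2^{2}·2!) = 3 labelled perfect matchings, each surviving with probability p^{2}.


K_4 has 4!/(2^{2}·2!) = 3 labelled perfect matchings.
For each such perfect matching H, let X_H = 1 if all 2 edges of H are present in G. Then P[X_H = 1] = p^{2} = (1/2)^{2} = 1/4.
By linearity: E[X] = Σ_H E[X_H] = 3 · p^{2} = 3 · 1/4 = 3/4.
Numerically: E[X] ≈ 0.75.

E[X] = 3 · (1/2)^{2} = 3/4 ≈ 0.75.


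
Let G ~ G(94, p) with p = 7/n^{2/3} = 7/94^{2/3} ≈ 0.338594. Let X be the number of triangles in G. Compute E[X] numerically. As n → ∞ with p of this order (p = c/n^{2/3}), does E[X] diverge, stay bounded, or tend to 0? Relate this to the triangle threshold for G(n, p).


Number of potential triangles: C(94, 3) = 134044.
Each occurs with probability p³ ≈ (0.338594)³ ≈ 3.88184699e-02.
By linearity: E[X] = C(94, 3)·p³ ≈ 134044 · 3.88184699e-02 ≈ 5203.382979.
Since α = 2/3 < 1, p = c/n^{2/3} ≫ 1/n is above the triangle threshold p ~ 1/n. Asymptotically E[X] ~ (c³/6)·n^{3(1−α)} = (7³/6)·n^{1} → ∞; triangles are abundant w.h.p.

E[X] ≈ 5203.382979; in regime p = Θ(1/n^{2/3}) E[X] diverges (above the triangle threshold p ~ 1/n).


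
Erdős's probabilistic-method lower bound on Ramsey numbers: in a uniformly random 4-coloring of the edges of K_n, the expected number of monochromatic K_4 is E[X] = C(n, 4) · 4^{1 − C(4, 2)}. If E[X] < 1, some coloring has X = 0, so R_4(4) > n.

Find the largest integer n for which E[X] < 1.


We need C(n, 4) · 4^{1 − 6} < 1, i.e. C(n, 4) < 4^{6 − 1} = 1024.
Check values of n near the boundary:
  n = 9: C(9, 4) = 126; 126 < 1024? YES
  n = 10: C(10, 4) = 210; 210 < 1024? YES
  n = 11: C(11, 4) = 330; 330 < 1024? YES
  n = 12: C(12, 4) = 495; 495 < 1024? YES
  n = 13: C(13, 4) = 715; 715 < 1024? YES
  n = 14: C(14, 4) = 1001; 1001 < 1024? YES
  n = 15: C(15, 4) = 1365; 1365 < 1024? NO
The largest n with C(n, 4) < 1024 is n = 14 (where E[X] = 1001/1024 ≈ 0.9775391). Hence R_4(4) > 14, i.e. R_4(4) ≥ 15.

Largest n = 14; hence R_4(4) > 14.


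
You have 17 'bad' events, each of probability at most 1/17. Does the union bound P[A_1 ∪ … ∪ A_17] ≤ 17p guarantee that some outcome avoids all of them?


Union bound: P[∪_{i=1}^{17} A_i] ≤ Σ_i P[A_i] ≤ 17·p = 17·(1/17) = 1.
Numerically: 1 ≈ 1.000000.
Is 1 < 1? NO.
Since the bound 1 is ≥ 1, the union bound is uninformative here; it does NOT by itself certify existence.

17·p = 1 ≈ 1.000000; existence NOT certified by the union bound.


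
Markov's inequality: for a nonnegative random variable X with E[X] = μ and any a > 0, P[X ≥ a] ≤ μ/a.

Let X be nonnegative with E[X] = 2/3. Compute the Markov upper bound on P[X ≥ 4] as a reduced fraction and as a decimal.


μ = E[X] = 2/3, a = 4.
Markov: P[X ≥ 4] ≤ μ/a = (2/3)/4 = 1/6.
Numerically: ≈ 0.167.
(Since a = 4 > μ = 0.667, the bound 1/6 is < 1 and informative.)

P[X ≥ 4] ≤ 1/6 ≈ 0.167.


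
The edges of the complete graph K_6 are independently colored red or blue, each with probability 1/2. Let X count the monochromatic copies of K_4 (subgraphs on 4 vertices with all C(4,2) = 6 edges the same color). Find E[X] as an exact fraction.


Let X = Σ_S X_S over the C(6, 4) = 15 subsets S of size 4, where X_S = 1 if the K_4 on S is monochromatic.
For a fixed S, the K_4 on S has C(4, 2) = 6 edges. P[all 6 edges red] = (1/2)^6, and likewise for blue, so P[monochromatic] = 2·(1/2)^6 = 2^{1 − 6} = 1/32.
Summing: E[X] = C(6, 4) · 2^{1 − 6} = 15 · 1/32 = 15/32.
Numerically: E[X] ≈ 0.469.

E[X] = C(6,4)·2^(1−C(4,2)) = 15/32 ≈ 0.469.


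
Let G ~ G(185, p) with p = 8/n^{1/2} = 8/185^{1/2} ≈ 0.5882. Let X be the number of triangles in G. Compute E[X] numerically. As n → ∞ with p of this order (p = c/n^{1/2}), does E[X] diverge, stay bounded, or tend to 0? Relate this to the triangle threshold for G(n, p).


Number of potential triangles: C(185, 3) = 1038220.
Each occurs with probability p³ ≈ (0.5882)³ ≈ 2.034756e-01.
By linearity: E[X] = C(185, 3)·p³ ≈ 1038220 · 2.034756e-01 ≈ 211252.4523.
Since α = 1/2 < 1, p = c/n^{1/2} ≫ 1/n is above the triangle threshold p ~ 1/n. Asymptotically E[X] ~ (c³/6)·n^{3(1−α)} = (8³/6)·n^{1.5} → ∞; triangles are abundant w.h.p.

E[X] ≈ 211252.4523; in regime p = Θ(1/n^{1/2}) E[X] diverges (above the triangle threshold p ~ 1/n).


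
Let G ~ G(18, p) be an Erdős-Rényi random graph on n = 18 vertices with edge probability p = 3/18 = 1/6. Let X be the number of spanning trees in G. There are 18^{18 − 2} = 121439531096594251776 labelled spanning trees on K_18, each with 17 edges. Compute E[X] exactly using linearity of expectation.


K_18 has 18^{18 − 2} = 121439531096594251776 labelled spanning trees.
For each such spanning tree H, let X_H = 1 if all 17 edges of H are present in G. Then P[X_H = 1] = p^{17} = (1/6)^{17} = 1/16926659444736.
Summing the indicators: E[X] = Σ_H E[X_H] = 121439531096594251776 · p^{17} = 121439531096594251776 · 1/16926659444736 = 14348907/2.
Numerically: E[X] ≈ 7.174e+06.

E[X] = 121439531096594251776 · (1/6)^{17} = 14348907/2 ≈ 7.174e+06.


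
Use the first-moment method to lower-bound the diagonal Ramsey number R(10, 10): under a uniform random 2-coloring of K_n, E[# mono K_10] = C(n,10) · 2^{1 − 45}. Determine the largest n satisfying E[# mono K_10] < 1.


We need C(n, 10) · 2^{1 − 45} < 1, i.e. C(n, 10) < 2^{45 − 1} = 17592186044416.
Check values of n near the boundary:
  n = 98: C(98, 10) = 14005614014756; 14005614014756 < 17592186044416? YES
  n = 99: C(99, 10) = 15579278510796; 15579278510796 < 17592186044416? YES
  n = 100: C(100, 10) = 17310309456440; 17310309456440 < 17592186044416? YES
  n = 101: C(101, 10) = 19212541264840; 19212541264840 < 17592186044416? NO
  n = 102: C(102, 10) = 21300860967540; 21300860967540 < 17592186044416? NO
  n = 103: C(103, 10) = 23591276125340; 23591276125340 < 17592186044416? NO
The largest n with C(n, 10) < 17592186044416 is n = 100 (where E[X] = 2163788682055/2199023255552 ≈ 0.9839772). Hence R(10, 10) > 100, i.e. R(10, 10) ≥ 101.

Largest n = 100; hence R(10, 10) > 100.


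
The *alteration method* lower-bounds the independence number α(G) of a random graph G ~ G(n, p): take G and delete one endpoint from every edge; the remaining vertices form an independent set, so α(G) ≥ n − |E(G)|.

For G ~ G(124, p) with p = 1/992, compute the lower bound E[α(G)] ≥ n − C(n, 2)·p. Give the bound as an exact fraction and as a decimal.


E[|E(G)|] = C(124, 2)·p = 7626 · (1/992) = 123/16.
E[α(G)] ≥ n − E[|E(G)|] = 124 − 123/16 = 1861/16.
Numerically: ≈ 116.3125.
(This is only a lower bound; the true E[α(G)] may be larger.)

E[α(G)] ≥ 1861/16 ≈ 116.3125.


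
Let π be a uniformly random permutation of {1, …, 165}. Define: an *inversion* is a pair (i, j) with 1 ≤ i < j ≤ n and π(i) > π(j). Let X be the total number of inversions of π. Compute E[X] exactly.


Write X = Σ X_I over the C(165, 2) = 13530 pairs i < j, with X_I the indicator of one inversion.
There are 13530 indicators.
For each fixed pair i < j, the values π(i) and π(j) are two distinct elements of {1, …, 165} in uniformly random order; by symmetry P[π(i) > π(j)] = 1/2.
By linearity: E[X] = 13530 · (1/2) = C(165, 2) · (1/2) = 13530/2 = 6765 ≈ 6765.0000.

E[X] = 6765 = 6765.0000.


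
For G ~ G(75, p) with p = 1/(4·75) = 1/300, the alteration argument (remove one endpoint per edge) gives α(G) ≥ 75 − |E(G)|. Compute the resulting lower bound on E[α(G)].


E[|E(G)|] = C(75, 2)·p = 2775 · (1/300) = 37/4.
E[α(G)] ≥ n − E[|E(G)|] = 75 − 37/4 = 263/4.
Numerically: ≈ 65.75000.
(This is only a lower bound; the true E[α(G)] may be larger.)

E[α(G)] ≥ 263/4 ≈ 65.75000.


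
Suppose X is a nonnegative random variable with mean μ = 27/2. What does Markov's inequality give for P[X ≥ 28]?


μ = E[X] = 27/2, a = 28.
Markov: P[X ≥ 28] ≤ μ/a = (27/2)/28 = 27/56.
Numerically: ≈ 0.4821.
(Since a = 28 > μ = 13.5000, the bound 27/56 is < 1 and informative.)

P[X ≥ 28] ≤ 27/56 ≈ 0.4821.


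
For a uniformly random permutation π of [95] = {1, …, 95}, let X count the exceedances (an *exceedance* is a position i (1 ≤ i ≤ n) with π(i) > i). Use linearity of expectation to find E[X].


Write X = Σ_{i=1}^{95} X_i, where X_i = 1_{π(i) > i}.
For each fixed i, π(i) is uniform over {1, …, 95} (marginal of a uniform permutation), so P[π(i) > i] = (n − i)/n. Summing: Σ_{i=1}^{95} (n − i)/n = (0 + 1 + … + 94)/95 = 95(95 − 1)/(2·95) = (95 − 1)/2.
Hence E[X] = Σ_{i=1}^{95} (95 − i)/95 = 47 ≈ 47.000000.

E[X] = 47 = 47.000000.


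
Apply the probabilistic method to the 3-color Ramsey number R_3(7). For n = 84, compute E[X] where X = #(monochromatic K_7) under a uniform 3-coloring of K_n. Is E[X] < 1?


E[X] = C(84, 7) · 3^{1 − 21} = 4529365776 · 3^{−20} = 4529365776/3486784401.
As a reduced fraction: E[X] = 55918096/43046721 ≈ 1.29901.
Is E[X] < 1? NO.
Since E[X] ≥ 1, the first-moment bound is inconclusive at n = 84; it does NOT by itself certify R_3(7) > 84.

E[X] = 55918096/43046721 ≈ 1.29901; E[X] ≥ 1; first-moment method inconclusive here.


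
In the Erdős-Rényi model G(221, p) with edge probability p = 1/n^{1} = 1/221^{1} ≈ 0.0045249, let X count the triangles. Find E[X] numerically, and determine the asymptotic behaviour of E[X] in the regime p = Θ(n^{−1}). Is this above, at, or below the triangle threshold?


Number of potential triangles: C(221, 3) = 1774630.
Each occurs with probability p³ ≈ (0.0045249)³ ≈ 9.2645255e-08.
By linearity: E[X] = C(221, 3)·p³ ≈ 1774630 · 9.2645255e-08 ≈ 0.16441.
Here α = 1, so p = 1/n is exactly at the triangle threshold p ~ 1/n. Asymptotically E[X] → c³/6 = 1³/6 = 1/6 ≈ 0.16667, a bounded constant. In this regime the triangle count is asymptotically Poisson(c³/6).

E[X] ≈ 0.16441; in regime p = Θ(1/n^{1}) E[X] stays bounded (at the triangle threshold p ~ 1/n).


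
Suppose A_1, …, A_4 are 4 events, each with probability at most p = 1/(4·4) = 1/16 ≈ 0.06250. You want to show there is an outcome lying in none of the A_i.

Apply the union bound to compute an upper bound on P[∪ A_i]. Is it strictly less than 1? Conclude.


Union bound: P[∪_{i=1}^{4} A_i] ≤ Σ_i P[A_i] ≤ 4·p = 4·(1/16) = 1/4.
Numerically: 1/4 ≈ 0.25000.
Is 1/4 < 1? YES.
Since P[∪ A_i] ≤ 1/4 < 1, the complement has P[∩ A_i^c] ≥ 1 − 1/4 = 3/4 > 0, so some outcome avoids every A_i.

4·p = 1/4 ≈ 0.25000; existence CERTIFIED by the union bound.


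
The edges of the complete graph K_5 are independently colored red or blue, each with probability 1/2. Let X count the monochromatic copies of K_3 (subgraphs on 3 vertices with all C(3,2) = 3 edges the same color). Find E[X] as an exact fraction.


Let X = Σ_S X_S over the C(5, 3) = 10 subsets S of size 3, where X_S = 1 if the K_3 on S is monochromatic.
For a fixed S, the K_3 on S has C(3, 2) = 3 edges. P[all 3 edges red] = (1/2)^3, and likewise for blue, so P[monochromatic] = 2·(1/2)^3 = 2^{1 − 3} = 1/4.
By linearity of expectation: E[X] = C(5, 3) · 2^{1 − 3} = 10 · 1/4 = 5/2.
Numerically: E[X] ≈ 2.5000.

E[X] = C(5,3)·2^(1−C(3,2)) = 5/2 ≈ 2.5000.


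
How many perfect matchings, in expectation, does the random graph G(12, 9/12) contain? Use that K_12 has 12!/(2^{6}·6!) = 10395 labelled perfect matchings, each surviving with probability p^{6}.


K_12 has 12!/(2^{6}·6!) = 10395 labelled perfect matchings.
For each such perfect matching H, let X_H = 1 if all 6 edges of H are present in G. Then P[X_H = 1] = p^{6} = (3/4)^{6} = 729/4096.
By linearity of expectation: E[X] = Σ_H E[X_H] = 10395 · p^{6} = 10395 · 729/4096 = 7577955/4096.
Numerically: E[X] ≈ 1.85e+03.

E[X] = 10395 · (3/4)^{6} = 7577955/4096 ≈ 1.85e+03.


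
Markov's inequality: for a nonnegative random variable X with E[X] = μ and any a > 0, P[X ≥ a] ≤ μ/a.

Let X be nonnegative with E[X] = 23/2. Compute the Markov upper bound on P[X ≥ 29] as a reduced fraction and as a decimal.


μ = E[X] = 23/2, a = 29.
Markov: P[X ≥ 29] ≤ μ/a = (23/2)/29 = 23/58.
Numerically: ≈ 0.3966.
(Since a = 29 > μ = 11.5000, the bound 23/58 is < 1 and informative.)

P[X ≥ 29] ≤ 23/58 ≈ 0.3966.


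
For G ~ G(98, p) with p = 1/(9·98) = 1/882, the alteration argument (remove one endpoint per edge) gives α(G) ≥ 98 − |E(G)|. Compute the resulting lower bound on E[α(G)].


E[|E(G)|] = C(98, 2)·p = 4753 · (1/882) = 97/18.
E[α(G)] ≥ n − E[|E(G)|] = 98 − 97/18 = 1667/18.
Numerically: ≈ 92.611111.
(This is only a lower bound; the true E[α(G)] may be larger.)

E[α(G)] ≥ 1667/18 ≈ 92.611111.


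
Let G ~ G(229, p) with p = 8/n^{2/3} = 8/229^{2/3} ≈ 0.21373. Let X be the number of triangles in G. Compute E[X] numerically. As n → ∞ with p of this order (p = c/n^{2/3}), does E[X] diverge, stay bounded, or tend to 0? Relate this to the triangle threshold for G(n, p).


Number of potential triangles: C(229, 3) = 1975354.
Each occurs with probability p³ ≈ (0.21373)³ ≈ 9.76335310e-03.
By linearity: E[X] = C(229, 3)·p³ ≈ 1975354 · 9.76335310e-03 ≈ 19286.078603.
Since α = 2/3 < 1, p = c/n^{2/3} ≫ 1/n is above the triangle threshold p ~ 1/n. Asymptotically E[X] ~ (c³/6)·n^{3(1−α)} = (8³/6)·n^{1} → ∞; triangles are abundant w.h.p.

E[X] ≈ 19286.078603; in regime p = Θ(1/n^{2/3}) E[X] diverges (above the triangle threshold p ~ 1/n).


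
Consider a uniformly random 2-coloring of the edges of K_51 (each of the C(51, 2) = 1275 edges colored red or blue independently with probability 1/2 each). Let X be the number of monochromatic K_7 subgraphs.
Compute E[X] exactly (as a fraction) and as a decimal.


Let X = Σ_S X_S over the C(51, 7) = 115775100 subsets S of size 7, where X_S = 1 if the K_7 on S is monochromatic.
For a fixed S, the K_7 on S has C(7, 2) = 21 edges. P[all 21 edges red] = (1/2)^21, and likewise for blue, so P[monochromatic] = 2·(1/2)^21 = 2^{1 − 21} = 1/1048576.
Summing: E[X] = C(51, 7) · 2^{1 − 21} = 115775100 · 1/1048576 = 28943775/262144.
Numerically: E[X] ≈ 110.4117.

E[X] = C(51,7)·2^(1−C(7,2)) = 28943775/262144 ≈ 110.4117.


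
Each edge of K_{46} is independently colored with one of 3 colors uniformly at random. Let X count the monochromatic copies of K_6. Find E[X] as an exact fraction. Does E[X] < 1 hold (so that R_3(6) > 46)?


E[X] = C(46, 6) · 3^{1 − 15} = 9366819 · 3^{−14} = 9366819/4782969.
As a reduced fraction: E[X] = 3122273/1594323 ≈ 1.95837.
Is E[X] < 1? NO.
Since E[X] ≥ 1, the first-moment bound is inconclusive at n = 46; it does NOT by itself certify R_3(6) > 46.

E[X] = 3122273/1594323 ≈ 1.95837; E[X] ≥ 1; first-moment method inconclusive here.


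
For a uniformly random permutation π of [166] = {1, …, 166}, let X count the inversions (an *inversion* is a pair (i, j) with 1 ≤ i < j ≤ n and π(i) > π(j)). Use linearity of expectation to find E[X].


Write X = Σ X_I over the C(166, 2) = 13695 pairs i < j, with X_I the indicator of one inversion.
There are 13695 indicators.
For each fixed pair i < j, the values π(i) and π(j) are two distinct elements of {1, …, 166} in uniformly random order; by symmetry P[π(i) > π(j)] = 1/2.
By linearity: E[X] = 13695 · (1/2) = C(166, 2) · (1/2) = 13695/2 = 13695/2 ≈ 6847.500000.

E[X] = 13695/2 = 6847.500000.


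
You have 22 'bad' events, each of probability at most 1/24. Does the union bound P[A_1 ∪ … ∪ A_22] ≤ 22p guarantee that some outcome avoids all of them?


Union bound: P[∪_{i=1}^{22} A_i] ≤ Σ_i P[A_i] ≤ 22·p = 22·(1/24) = 11/12.
Numerically: 11/12 ≈ 0.917.
Is 11/12 < 1? YES.
Since P[∪ A_i] ≤ 11/12 < 1, the complement has P[∩ A_i^c] ≥ 1 − 11/12 = 1/12 > 0, so some outcome avoids every A_i.

22·p = 11/12 ≈ 0.917; existence CERTIFIED by the union bound.


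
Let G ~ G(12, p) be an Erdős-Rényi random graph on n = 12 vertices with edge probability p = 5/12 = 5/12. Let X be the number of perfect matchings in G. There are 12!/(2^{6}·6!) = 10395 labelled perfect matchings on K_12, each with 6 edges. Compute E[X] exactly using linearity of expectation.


K_12 has 12!/(2^{6}·6!) = 10395 labelled perfect matchings.
For each such perfect matching H, let X_H = 1 if all 6 edges of H are present in G. Then P[X_H = 1] = p^{6} = (5/12)^{6} = 15625/2985984.
Summing the indicators: E[X] = Σ_H E[X_H] = 10395 · p^{6} = 10395 · 15625/2985984 = 6015625/110592.
Numerically: E[X] ≈ 54.3948.

E[X] = 10395 · (5/12)^{6} = 6015625/110592 ≈ 54.3948.


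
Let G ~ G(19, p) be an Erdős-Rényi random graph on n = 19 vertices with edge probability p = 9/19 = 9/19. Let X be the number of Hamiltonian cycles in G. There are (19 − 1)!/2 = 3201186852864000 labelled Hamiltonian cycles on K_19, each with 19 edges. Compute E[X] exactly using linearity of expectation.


K_19 has (19 − 1)!/2 = 3201186852864000 labelled Hamiltonian cycles.
For each such Hamiltonian cycle H, let X_H = 1 if all 19 edges of H are present in G. Then P[X_H = 1] = p^{19} = (9/19)^{19} = 1350851717672992089/1978419655660313589123979.
By linearity of expectation: E[X] = Σ_H E[X_H] = 3201186852864000 · p^{19} = 3201186852864000 · 1350851717672992089/1978419655660313589123979 = 4324328758783534194876278992896000/1978419655660313589123979.
Numerically: E[X] ≈ 2.186e+09.

E[X] = 3201186852864000 · (9/19)^{19} = 4324328758783534194876278992896000/1978419655660313589123979 ≈ 2.186e+09.


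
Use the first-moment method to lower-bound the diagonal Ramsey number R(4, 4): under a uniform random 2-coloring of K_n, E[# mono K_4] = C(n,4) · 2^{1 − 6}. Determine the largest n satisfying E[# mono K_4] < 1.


We need C(n, 4) · 2^{1 − 6} < 1, i.e. C(n, 4) < 2^{6 − 1} = 32.
Check values of n near the boundary:
  n = 4: C(4, 4) = 1; 1 < 32? YES
  n = 5: C(5, 4) = 5; 5 < 32? YES
  n = 6: C(6, 4) = 15; 15 < 32? YES
  n = 7: C(7, 4) = 35; 35 < 32? NO
The largest n with C(n, 4) < 32 is n = 6 (where E[X] = 15/32 ≈ 0.469). Hence R(4, 4) > 6, i.e. R(4, 4) ≥ 7.

Largest n = 6; hence R(4, 4) > 6.


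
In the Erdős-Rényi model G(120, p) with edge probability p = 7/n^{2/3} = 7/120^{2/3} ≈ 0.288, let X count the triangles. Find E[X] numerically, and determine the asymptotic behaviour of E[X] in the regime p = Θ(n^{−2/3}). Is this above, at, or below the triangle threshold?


Number of potential triangles: C(120, 3) = 280840.
Each occurs with probability p³ ≈ (0.288)³ ≈ 2.38194e-02.
By linearity: E[X] = C(120, 3)·p³ ≈ 280840 · 2.38194e-02 ≈ 6689.453.
Since α = 2/3 < 1, p = c/n^{2/3} ≫ 1/n is above the triangle threshold p ~ 1/n. Asymptotically E[X] ~ (c³/6)·n^{3(1−α)} = (7³/6)·n^{1} → ∞; triangles are abundant w.h.p.

E[X] ≈ 6689.453; in regime p = Θ(1/n^{2/3}) E[X] diverges (above the triangle threshold p ~ 1/n).


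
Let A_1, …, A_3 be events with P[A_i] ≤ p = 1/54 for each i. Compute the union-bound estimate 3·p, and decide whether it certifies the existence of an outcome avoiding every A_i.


Union bound: P[∪_{i=1}^{3} A_i] ≤ Σ_i P[A_i] ≤ 3·p = 3·(1/54) = 1/18.
Numerically: 1/18 ≈ 0.055556.
Is 1/18 < 1? YES.
Since P[∪ A_i] ≤ 1/18 < 1, the complement has P[∩ A_i^c] ≥ 1 − 1/18 = 17/18 > 0, so some outcome avoids every A_i.

3·p = 1/18 ≈ 0.055556; existence CERTIFIED by the union bound.


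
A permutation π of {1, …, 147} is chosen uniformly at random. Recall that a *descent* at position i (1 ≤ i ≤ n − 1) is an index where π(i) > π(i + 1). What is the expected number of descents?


Write X = Σ X_I over i = 1, …, 146, with X_I the indicator of one descent.
There are 146 indicators.
For each fixed i, the pair (π(i), π(i+1)) is a uniformly random ordered pair of distinct values from {1, …, 147}; by symmetry P[π(i) > π(i+1)] = 1/2.
By linearity: E[X] = 146 · (1/2) = (147 − 1) · (1/2) = 73 ≈ 73.000.

E[X] = 73 = 73.000.


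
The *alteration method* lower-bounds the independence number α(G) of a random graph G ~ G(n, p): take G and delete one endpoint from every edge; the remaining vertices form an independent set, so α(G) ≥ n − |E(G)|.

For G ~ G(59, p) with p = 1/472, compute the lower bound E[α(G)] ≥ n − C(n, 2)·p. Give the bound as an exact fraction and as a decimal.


E[|E(G)|] = C(59, 2)·p = 1711 · (1/472) = 29/8.
E[α(G)] ≥ n − E[|E(G)|] = 59 − 29/8 = 443/8.
Numerically: ≈ 55.375.
(This is only a lower bound; the true E[α(G)] may be larger.)

E[α(G)] ≥ 443/8 ≈ 55.375.


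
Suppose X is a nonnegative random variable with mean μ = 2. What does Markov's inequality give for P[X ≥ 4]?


μ = E[X] = 2, a = 4.
Markov: P[X ≥ 4] ≤ μ/a = (2)/4 = 1/2.
Numerically: ≈ 0.5000.
(Since a = 4 > μ = 2.0000, the bound 1/2 is < 1 and informative.)

P[X ≥ 4] ≤ 1/2 ≈ 0.5000.


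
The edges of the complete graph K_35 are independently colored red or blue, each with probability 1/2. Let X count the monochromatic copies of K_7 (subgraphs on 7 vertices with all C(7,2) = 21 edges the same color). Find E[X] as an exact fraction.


Let X = Σ_S X_S over the C(35, 7) = 6724520 subsets S of size 7, where X_S = 1 if the K_7 on S is monochromatic.
For a fixed S, the K_7 on S has C(7, 2) = 21 edges. P[all 21 edges red] = (1/2)^21, and likewise for blue, so P[monochromatic] = 2·(1/2)^21 = 2^{1 − 21} = 1/1048576.
By linearity of expectation: E[X] = C(35, 7) · 2^{1 − 21} = 6724520 · 1/1048576 = 840565/131072.
Numerically: E[X] ≈ 6.41300.

E[X] = C(35,7)·2^(1−C(7,2)) = 840565/131072 ≈ 6.41300.


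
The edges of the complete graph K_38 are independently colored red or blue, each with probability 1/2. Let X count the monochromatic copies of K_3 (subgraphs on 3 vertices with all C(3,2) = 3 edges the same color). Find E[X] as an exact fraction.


Let X = Σ_S X_S over the C(38, 3) = 8436 subsets S of size 3, where X_S = 1 if the K_3 on S is monochromatic.
For a fixed S, the K_3 on S has C(3, 2) = 3 edges. P[all 3 edges red] = (1/2)^3, and likewise for blue, so P[monochromatic] = 2·(1/2)^3 = 2^{1 − 3} = 1/4.
By linearity of expectation: E[X] = C(38, 3) · 2^{1 − 3} = 8436 · 1/4 = 2109.
Numerically: E[X] ≈ 2109.00000.

E[X] = C(38,3)·2^(1−C(3,2)) = 2109 ≈ 2109.00000.


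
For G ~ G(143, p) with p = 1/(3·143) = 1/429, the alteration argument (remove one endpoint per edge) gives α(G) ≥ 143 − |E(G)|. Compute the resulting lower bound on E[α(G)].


E[|E(G)|] = C(143, 2)·p = 10153 · (1/429) = 71/3.
E[α(G)] ≥ n − E[|E(G)|] = 143 − 71/3 = 358/3.
Numerically: ≈ 119.333.
(This is only a lower bound; the true E[α(G)] may be larger.)

E[α(G)] ≥ 358/3 ≈ 119.333.


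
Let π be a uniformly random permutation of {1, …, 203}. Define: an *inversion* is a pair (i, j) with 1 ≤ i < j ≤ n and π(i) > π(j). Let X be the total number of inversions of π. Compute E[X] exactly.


Write X = Σ X_I over the C(203, 2) = 20503 pairs i < j, with X_I the indicator of one inversion.
There are 20503 indicators.
For each fixed pair i < j, the values π(i) and π(j) are two distinct elements of {1, …, 203} in uniformly random order; by symmetry P[π(i) > π(j)] = 1/2.
By linearity: E[X] = 20503 · (1/2) = C(203, 2) · (1/2) = 20503/2 = 20503/2 ≈ 10251.5000.

E[X] = 20503/2 = 10251.5000.


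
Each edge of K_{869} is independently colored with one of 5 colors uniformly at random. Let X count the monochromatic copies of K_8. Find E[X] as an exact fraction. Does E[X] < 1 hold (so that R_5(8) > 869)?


E[X] = C(869, 8) · 5^{1 − 28} = 7809152053901931612 · 5^{−27} = 7809152053901931612/7450580596923828125.
As a reduced fraction: E[X] = 7809152053901931612/7450580596923828125 ≈ 1.0481266.
Is E[X] < 1? NO.
Since E[X] ≥ 1, the first-moment bound is inconclusive at n = 869; it does NOT by itself certify R_5(8) > 869.

E[X] = 7809152053901931612/7450580596923828125 ≈ 1.0481266; E[X] ≥ 1; first-moment method inconclusive here.


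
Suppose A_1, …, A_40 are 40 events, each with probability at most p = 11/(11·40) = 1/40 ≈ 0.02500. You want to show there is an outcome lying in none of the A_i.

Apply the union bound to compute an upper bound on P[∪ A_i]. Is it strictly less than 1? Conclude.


Union bound: P[∪_{i=1}^{40} A_i] ≤ Σ_i P[A_i] ≤ 40·p = 40·(1/40) = 1.
Numerically: 1 ≈ 1.00000.
Is 1 < 1? NO.
Since the bound 1 is ≥ 1, the union bound is uninformative here; it does NOT by itself certify existence.

40·p = 1 ≈ 1.00000; existence NOT certified by the union bound.


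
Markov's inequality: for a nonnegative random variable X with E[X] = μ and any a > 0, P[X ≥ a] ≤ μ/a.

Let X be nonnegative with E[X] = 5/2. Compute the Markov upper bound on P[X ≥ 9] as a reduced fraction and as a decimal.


μ = E[X] = 5/2, a = 9.
Markov: P[X ≥ 9] ≤ μ/a = (5/2)/9 = 5/18.
Numerically: ≈ 0.2778.
(Since a = 9 > μ = 2.5000, the bound 5/18 is < 1 and informative.)

P[X ≥ 9] ≤ 5/18 ≈ 0.2778.


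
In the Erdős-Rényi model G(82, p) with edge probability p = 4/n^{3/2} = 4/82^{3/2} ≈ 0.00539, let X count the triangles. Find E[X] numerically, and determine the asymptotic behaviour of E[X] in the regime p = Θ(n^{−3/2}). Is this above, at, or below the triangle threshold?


Number of potential triangles: C(82, 3) = 88560.
Each occurs with probability p³ ≈ (0.00539)³ ≈ 1.56321e-07.
By linearity: E[X] = C(82, 3)·p³ ≈ 88560 · 1.56321e-07 ≈ 0.014.
Since α = 3/2 > 1, p = c/n^{3/2} = o(1/n) is below the triangle threshold p ~ 1/n. Asymptotically E[X] ~ (c³/6)·n^{3(1−α)} = (4³/6)·n^{-1.5} → 0, so by Markov's inequality G has no triangles w.h.p.

E[X] ≈ 0.014; in regime p = Θ(1/n^{3/2}) E[X] tends to 0 (below the triangle threshold p ~ 1/n).


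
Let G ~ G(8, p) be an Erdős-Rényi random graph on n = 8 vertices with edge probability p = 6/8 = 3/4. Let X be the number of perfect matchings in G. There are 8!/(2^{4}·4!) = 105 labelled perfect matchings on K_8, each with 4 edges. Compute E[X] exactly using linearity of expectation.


K_8 has 8!/(2^{4}·4!) = 105 labelled perfect matchings.
For each such perfect matching H, let X_H = 1 if all 4 edges of H are present in G. Then P[X_H = 1] = p^{4} = (3/4)^{4} = 81/256.
Summing the indicators: E[X] = Σ_H E[X_H] = 105 · p^{4} = 105 · 81/256 = 8505/256.
Numerically: E[X] ≈ 33.2.

E[X] = 105 · (3/4)^{4} = 8505/256 ≈ 33.2.


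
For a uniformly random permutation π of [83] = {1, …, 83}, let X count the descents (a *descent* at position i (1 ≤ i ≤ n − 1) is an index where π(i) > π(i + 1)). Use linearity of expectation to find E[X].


Write X = Σ X_I over i = 1, …, 82, with X_I the indicator of one descent.
There are 82 indicators.
For each fixed i, the pair (π(i), π(i+1)) is a uniformly random ordered pair of distinct values from {1, …, 83}; by symmetry P[π(i) > π(i+1)] = 1/2.
By linearity: E[X] = 82 · (1/2) = (83 − 1) · (1/2) = 41 ≈ 41.000000.

E[X] = 41 = 41.000000.


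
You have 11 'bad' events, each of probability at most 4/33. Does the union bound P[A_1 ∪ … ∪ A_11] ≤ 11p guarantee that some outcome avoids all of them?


Union bound: P[∪_{i=1}^{11} A_i] ≤ Σ_i P[A_i] ≤ 11·p = 11·(4/33) = 4/3.
Numerically: 4/3 ≈ 1.333333.
Is 4/3 < 1? NO.
Since the bound 4/3 is ≥ 1, the union bound is uninformative here; it does NOT by itself certify existence.

11·p = 4/3 ≈ 1.333333; existence NOT certified by the union bound.


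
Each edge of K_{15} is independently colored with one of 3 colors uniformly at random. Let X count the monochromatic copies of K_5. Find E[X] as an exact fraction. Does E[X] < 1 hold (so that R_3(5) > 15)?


E[X] = C(15, 5) · 3^{1 − 10} = 3003 · 3^{−9} = 3003/19683.
As a reduced fraction: E[X] = 1001/6561 ≈ 0.1525682.
Is E[X] < 1? YES.
Since E[X] < 1, there exists a 3-coloring of K_{15} with no monochromatic K_5; hence R_3(5) > 15.

E[X] = 1001/6561 ≈ 0.1525682; E[X] < 1, so R_3(5) > 15.


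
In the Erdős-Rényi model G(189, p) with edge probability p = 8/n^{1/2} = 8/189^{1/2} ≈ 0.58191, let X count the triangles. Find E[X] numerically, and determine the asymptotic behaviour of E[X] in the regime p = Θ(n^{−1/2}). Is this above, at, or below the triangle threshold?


Number of potential triangles: C(189, 3) = 1107414.
Each occurs with probability p³ ≈ (0.58191)³ ≈ 1.9705037e-01.
By linearity: E[X] = C(189, 3)·p³ ≈ 1107414 · 1.9705037e-01 ≈ 218216.33846.
Since α = 1/2 < 1, p = c/n^{1/2} ≫ 1/n is above the triangle threshold p ~ 1/n. Asymptotically E[X] ~ (c³/6)·n^{3(1−α)} = (8³/6)·n^{1.5} → ∞; triangles are abundant w.h.p.

E[X] ≈ 218216.33846; in regime p = Θ(1/n^{1/2}) E[X] diverges (above the triangle threshold p ~ 1/n).


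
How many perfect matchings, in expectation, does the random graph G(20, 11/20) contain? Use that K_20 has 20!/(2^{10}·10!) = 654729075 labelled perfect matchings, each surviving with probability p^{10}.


K_20 has 20!/(2^{10}·10!) = 654729075 labelled perfect matchings.
For each such perfect matching H, let X_H = 1 if all 10 edges of H are present in G. Then P[X_H = 1] = p^{10} = (11/20)^{10} = 25937424601/10240000000000.
By linearity of expectation: E[X] = Σ_H E[X_H] = 654729075 · p^{10} = 654729075 · 25937424601/10240000000000 = 679279440675798963/409600000000.
Numerically: E[X] ≈ 1.66e+06.

E[X] = 654729075 · (11/20)^{10} = 679279440675798963/409600000000 ≈ 1.66e+06.


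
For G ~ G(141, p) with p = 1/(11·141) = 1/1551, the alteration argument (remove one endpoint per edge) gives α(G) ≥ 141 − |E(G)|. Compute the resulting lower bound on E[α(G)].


E[|E(G)|] = C(141, 2)·p = 9870 · (1/1551) = 70/11.
E[α(G)] ≥ n − E[|E(G)|] = 141 − 70/11 = 1481/11.
Numerically: ≈ 134.63636.
(This is only a lower bound; the true E[α(G)] may be larger.)

E[α(G)] ≥ 1481/11 ≈ 134.63636.


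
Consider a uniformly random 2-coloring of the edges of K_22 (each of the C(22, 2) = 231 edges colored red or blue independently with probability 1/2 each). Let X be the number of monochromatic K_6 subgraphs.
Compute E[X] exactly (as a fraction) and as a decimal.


Let X = Σ_S X_S over the C(22, 6) = 74613 subsets S of size 6, where X_S = 1 if the K_6 on S is monochromatic.
For a fixed S, the K_6 on S has C(6, 2) = 15 edges. P[all 15 edges red] = (1/2)^15, and likewise for blue, so P[monochromatic] = 2·(1/2)^15 = 2^{1 − 15} = 1/16384.
By linearity: E[X] = C(22, 6) · 2^{1 − 15} = 74613 · 1/16384 = 74613/16384.
Numerically: E[X] ≈ 4.55402.

E[X] = C(22,6)·2^(1−C(6,2)) = 74613/16384 ≈ 4.55402.


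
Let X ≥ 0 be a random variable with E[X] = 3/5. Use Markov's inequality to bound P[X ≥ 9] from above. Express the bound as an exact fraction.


μ = E[X] = 3/5, a = 9.
Markov: P[X ≥ 9] ≤ μ/a = (3/5)/9 = 1/15.
Numerically: ≈ 0.0667.
(Since a = 9 > μ = 0.6000, the bound 1/15 is < 1 and informative.)

P[X ≥ 9] ≤ 1/15 ≈ 0.0667.


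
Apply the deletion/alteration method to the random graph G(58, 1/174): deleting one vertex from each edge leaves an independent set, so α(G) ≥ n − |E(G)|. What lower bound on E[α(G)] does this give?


E[|E(G)|] = C(58, 2)·p = 1653 · (1/174) = 19/2.
E[α(G)] ≥ n − E[|E(G)|] = 58 − 19/2 = 97/2.
Numerically: ≈ 48.5000.
(This is only a lower bound; the true E[α(G)] may be larger.)

E[α(G)] ≥ 97/2 ≈ 48.5000.


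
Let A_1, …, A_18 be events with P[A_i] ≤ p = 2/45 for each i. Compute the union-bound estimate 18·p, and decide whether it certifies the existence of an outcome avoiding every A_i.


Union bound: P[∪_{i=1}^{18} A_i] ≤ Σ_i P[A_i] ≤ 18·p = 18·(2/45) = 4/5.
Numerically: 4/5 ≈ 0.8000000.
Is 4/5 < 1? YES.
Since P[∪ A_i] ≤ 4/5 < 1, the complement has P[∩ A_i^c] ≥ 1 − 4/5 = 1/5 > 0, so some outcome avoids every A_i.

18·p = 4/5 ≈ 0.8000000; existence CERTIFIED by the union bound.


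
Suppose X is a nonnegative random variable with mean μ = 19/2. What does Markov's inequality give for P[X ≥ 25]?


μ = E[X] = 19/2, a = 25.
Markov: P[X ≥ 25] ≤ μ/a = (19/2)/25 = 19/50.
Numerically: ≈ 0.38000.
(Since a = 25 > μ = 9.50000, the bound 19/50 is < 1 and informative.)

P[X ≥ 25] ≤ 19/50 ≈ 0.38000.


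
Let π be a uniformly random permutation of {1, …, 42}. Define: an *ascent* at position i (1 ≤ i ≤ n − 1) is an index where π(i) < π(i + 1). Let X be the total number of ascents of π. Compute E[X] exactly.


Write X = Σ X_I over i = 1, …, 41, with X_I the indicator of one ascent.
There are 41 indicators.
For each fixed i, the pair (π(i), π(i+1)) is a uniformly random ordered pair of distinct values from {1, …, 42}; by symmetry P[π(i) < π(i+1)] = 1/2.
By linearity: E[X] = 41 · (1/2) = (42 − 1) · (1/2) = 41/2 ≈ 20.5000.

E[X] = 41/2 = 20.5000.


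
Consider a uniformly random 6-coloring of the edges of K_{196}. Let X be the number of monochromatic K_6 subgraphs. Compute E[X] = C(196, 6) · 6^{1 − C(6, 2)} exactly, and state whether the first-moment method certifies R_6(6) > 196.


E[X] = C(196, 6) · 6^{1 − 15} = 72887293024 · 6^{−14} = 72887293024/78364164096.
As a reduced fraction: E[X] = 2277727907/2448880128 ≈ 0.9301.
Is E[X] < 1? YES.
Since E[X] < 1, there exists a 6-coloring of K_{196} with no monochromatic K_6; hence R_6(6) > 196.

E[X] = 2277727907/2448880128 ≈ 0.9301; E[X] < 1, so R_6(6) > 196.


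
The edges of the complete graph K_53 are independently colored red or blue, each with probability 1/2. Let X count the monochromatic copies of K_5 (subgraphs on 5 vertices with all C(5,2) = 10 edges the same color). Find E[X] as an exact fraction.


Let X = Σ_S X_S over the C(53, 5) = 2869685 subsets S of size 5, where X_S = 1 if the K_5 on S is monochromatic.
For a fixed S, the K_5 on S has C(5, 2) = 10 edges. P[all 10 edges red] = (1/2)^10, and likewise for blue, so P[monochromatic] = 2·(1/2)^10 = 2^{1 − 10} = 1/512.
Summing: E[X] = C(53, 5) · 2^{1 − 10} = 2869685 · 1/512 = 2869685/512.
Numerically: E[X] ≈ 5604.8535.

E[X] = C(53,5)·2^(1−C(5,2)) = 2869685/512 ≈ 5604.8535.


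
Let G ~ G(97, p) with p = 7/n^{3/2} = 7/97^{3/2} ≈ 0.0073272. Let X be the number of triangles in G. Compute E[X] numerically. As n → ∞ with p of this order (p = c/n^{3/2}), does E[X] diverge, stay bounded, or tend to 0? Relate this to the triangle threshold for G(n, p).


Number of potential triangles: C(97, 3) = 147440.
Each occurs with probability p³ ≈ (0.0073272)³ ≈ 3.9338819e-07.
By linearity: E[X] = C(97, 3)·p³ ≈ 147440 · 3.9338819e-07 ≈ 0.05800.
Since α = 3/2 > 1, p = c/n^{3/2} = o(1/n) is below the triangle threshold p ~ 1/n. Asymptotically E[X] ~ (c³/6)·n^{3(1−α)} = (7³/6)·n^{-1.5} → 0, so by Markov's inequality G has no triangles w.h.p.

E[X] ≈ 0.05800; in regime p = Θ(1/n^{3/2}) E[X] tends to 0 (below the triangle threshold p ~ 1/n).


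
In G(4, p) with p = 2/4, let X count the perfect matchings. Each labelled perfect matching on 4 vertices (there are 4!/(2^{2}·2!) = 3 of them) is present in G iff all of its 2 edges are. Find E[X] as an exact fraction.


K_4 has 4!/(2^{2}·2!) = 3 labelled perfect matchings.
For each such perfect matching H, let X_H = 1 if all 2 edges of H are present in G. Then P[X_H = 1] = p^{2} = (1/2)^{2} = 1/4.
By linearity: E[X] = Σ_H E[X_H] = 3 · p^{2} = 3 · 1/4 = 3/4.
Numerically: E[X] ≈ 0.75.

E[X] = 3 · (1/2)^{2} = 3/4 ≈ 0.75.


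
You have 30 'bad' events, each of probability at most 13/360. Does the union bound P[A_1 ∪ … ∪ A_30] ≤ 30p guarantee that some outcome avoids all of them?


Union bound: P[∪_{i=1}^{30} A_i] ≤ Σ_i P[A_i] ≤ 30·p = 30·(13/360) = 13/12.
Numerically: 13/12 ≈ 1.083.
Is 13/12 < 1? NO.
Since the bound 13/12 is ≥ 1, the union bound is uninformative here; it does NOT by itself certify existence.

30·p = 13/12 ≈ 1.083; existence NOT certified by the union bound.


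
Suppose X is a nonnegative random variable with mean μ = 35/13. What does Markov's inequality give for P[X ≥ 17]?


μ = E[X] = 35/13, a = 17.
Markov: P[X ≥ 17] ≤ μ/a = (35/13)/17 = 35/221.
Numerically: ≈ 0.158.
(Since a = 17 > μ = 2.692, the bound 35/221 is < 1 and informative.)

P[X ≥ 17] ≤ 35/221 ≈ 0.158.


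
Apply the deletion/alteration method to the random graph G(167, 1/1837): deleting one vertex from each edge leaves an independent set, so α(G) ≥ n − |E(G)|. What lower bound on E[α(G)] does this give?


E[|E(G)|] = C(167, 2)·p = 13861 · (1/1837) = 83/11.
E[α(G)] ≥ n − E[|E(G)|] = 167 − 83/11 = 1754/11.
Numerically: ≈ 159.454545.
(This is only a lower bound; the true E[α(G)] may be larger.)

E[α(G)] ≥ 1754/11 ≈ 159.454545.


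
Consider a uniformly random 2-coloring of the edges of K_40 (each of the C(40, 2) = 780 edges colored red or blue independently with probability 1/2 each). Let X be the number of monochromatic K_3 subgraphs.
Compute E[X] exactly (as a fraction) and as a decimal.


Let X = Σ_S X_S over the C(40, 3) = 9880 subsets S of size 3, where X_S = 1 if the K_3 on S is monochromatic.
For a fixed S, the K_3 on S has C(3, 2) = 3 edges. P[all 3 edges red] = (1/2)^3, and likewise for blue, so P[monochromatic] = 2·(1/2)^3 = 2^{1 − 3} = 1/4.
By linearity: E[X] = C(40, 3) · 2^{1 − 3} = 9880 · 1/4 = 2470.
Numerically: E[X] ≈ 2470.000000.

E[X] = C(40,3)·2^(1−C(3,2)) = 2470 ≈ 2470.000000.


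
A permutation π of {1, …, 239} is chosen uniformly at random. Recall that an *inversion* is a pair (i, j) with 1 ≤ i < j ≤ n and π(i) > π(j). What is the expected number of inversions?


Write X = Σ X_I over the C(239, 2) = 28441 pairs i < j, with X_I the indicator of one inversion.
There are 28441 indicators.
For each fixed pair i < j, the values π(i) and π(j) are two distinct elements of {1, …, 239} in uniformly random order; by symmetry P[π(i) > π(j)] = 1/2.
By linearity: E[X] = 28441 · (1/2) = C(239, 2) · (1/2) = 28441/2 = 28441/2 ≈ 14220.500000.

E[X] = 28441/2 = 14220.500000.


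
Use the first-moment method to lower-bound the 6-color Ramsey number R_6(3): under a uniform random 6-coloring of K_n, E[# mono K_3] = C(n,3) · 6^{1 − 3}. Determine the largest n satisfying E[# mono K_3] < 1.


We need C(n, 3) · 6^{1 − 3} < 1, i.e. C(n, 3) < 6^{3 − 1} = 36.
Check values of n near the boundary:
  n = 4: C(4, 3) = 4; 4 < 36? YES
  n = 5: C(5, 3) = 10; 10 < 36? YES
  n = 6: C(6, 3) = 20; 20 < 36? YES
  n = 7: C(7, 3) = 35; 35 < 36? YES
  n = 8: C(8, 3) = 56; 56 < 36? NO
The largest n with C(n, 3) < 36 is n = 7 (where E[X] = 35/36 ≈ 0.97222). Hence R_6(3) > 7, i.e. R_6(3) ≥ 8.

Largest n = 7; hence R_6(3) > 7.


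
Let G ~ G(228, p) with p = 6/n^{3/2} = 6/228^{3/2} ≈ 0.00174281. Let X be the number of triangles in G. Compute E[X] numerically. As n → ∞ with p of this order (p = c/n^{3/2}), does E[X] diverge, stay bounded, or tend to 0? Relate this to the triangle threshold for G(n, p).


Number of potential triangles: C(228, 3) = 1949476.
Each occurs with probability p³ ≈ (0.00174281)³ ≈ 5.29354903e-09.
By linearity: E[X] = C(228, 3)·p³ ≈ 1949476 · 5.29354903e-09 ≈ 0.010320.
Since α = 3/2 > 1, p = c/n^{3/2} = o(1/n) is below the triangle threshold p ~ 1/n. Asymptotically E[X] ~ (c³/6)·n^{3(1−α)} = (6³/6)·n^{-1.5} → 0, so by Markov's inequality G has no triangles w.h.p.

E[X] ≈ 0.010320; in regime p = Θ(1/n^{3/2}) E[X] tends to 0 (below the triangle threshold p ~ 1/n).
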